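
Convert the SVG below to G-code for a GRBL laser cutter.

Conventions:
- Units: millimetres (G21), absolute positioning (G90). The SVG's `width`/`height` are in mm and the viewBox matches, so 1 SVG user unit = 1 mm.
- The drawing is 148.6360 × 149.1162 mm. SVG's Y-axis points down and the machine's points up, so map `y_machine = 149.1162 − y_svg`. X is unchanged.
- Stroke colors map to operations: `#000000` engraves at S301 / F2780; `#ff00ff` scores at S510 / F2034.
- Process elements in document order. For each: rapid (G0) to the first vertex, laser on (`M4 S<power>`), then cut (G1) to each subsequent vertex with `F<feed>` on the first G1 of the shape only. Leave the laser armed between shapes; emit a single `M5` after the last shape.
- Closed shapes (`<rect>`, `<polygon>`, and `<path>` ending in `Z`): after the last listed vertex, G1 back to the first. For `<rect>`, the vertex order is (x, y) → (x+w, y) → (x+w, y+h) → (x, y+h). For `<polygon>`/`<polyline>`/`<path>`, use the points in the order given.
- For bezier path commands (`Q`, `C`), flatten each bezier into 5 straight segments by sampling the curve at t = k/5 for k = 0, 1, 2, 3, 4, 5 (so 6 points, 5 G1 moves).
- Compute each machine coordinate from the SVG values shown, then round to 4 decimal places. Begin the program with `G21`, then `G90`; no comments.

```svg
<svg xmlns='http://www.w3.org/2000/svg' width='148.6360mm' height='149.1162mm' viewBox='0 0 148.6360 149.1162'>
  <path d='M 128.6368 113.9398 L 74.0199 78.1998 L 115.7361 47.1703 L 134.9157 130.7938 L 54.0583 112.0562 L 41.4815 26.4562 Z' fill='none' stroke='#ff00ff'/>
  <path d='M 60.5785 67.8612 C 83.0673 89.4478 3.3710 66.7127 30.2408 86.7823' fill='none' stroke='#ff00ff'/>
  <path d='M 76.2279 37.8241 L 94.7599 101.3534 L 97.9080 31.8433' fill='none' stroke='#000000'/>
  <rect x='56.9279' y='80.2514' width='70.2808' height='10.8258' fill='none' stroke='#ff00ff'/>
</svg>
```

1 u = 1 mm; y_m = 149.1162 − y.

[1] `<path>` closed polygon, #ff00ff→score S510 F2034: (128.6368,35.1764) → (74.0199,70.9164) → (115.7361,101.9459) → (134.9157,18.3224) → (54.0583,37.0600) → (41.4815,122.6600) → (128.6368,35.1764) (closed)

[2] `<path>` cubic bezier, #ff00ff→score S510 F2034: (60.5785,81.2550) → (63.4796,72.9246) → (51.8763,71.0494) → (35.7887,71.4473) → (25.2368,69.9361) → (30.2408,62.3339)

[3] `<path>` open polyline, #000000→engrave S301 F2780: (76.2279,111.2921) → (94.7599,47.7628) → (97.9080,117.2729)

[4] `<rect>` rectangle, #ff00ff→score S510 F2034: (56.9279,68.8648) → (127.2087,68.8648) → (127.2087,58.0390) → (56.9279,58.0390) → (56.9279,68.8648) (closed)

G21
G90
G0 X128.6368 Y35.1764
M4 S510
G1 X74.0199 Y70.9164 F2034
G1 X115.7361 Y101.9459
G1 X134.9157 Y18.3224
G1 X54.0583 Y37.0600
G1 X41.4815 Y122.6600
G1 X128.6368 Y35.1764
G0 X60.5785 Y81.2550
M4 S510
G1 X63.4796 Y72.9246 F2034
G1 X51.8763 Y71.0494
G1 X35.7887 Y71.4473
G1 X25.2368 Y69.9361
G1 X30.2408 Y62.3339
G0 X76.2279 Y111.2921
M4 S301
G1 X94.7599 Y47.7628 F2780
G1 X97.9080 Y117.2729
G0 X56.9279 Y68.8648
M4 S510
G1 X127.2087 Y68.8648 F2034
G1 X127.2087 Y58.0390
G1 X56.9279 Y58.0390
G1 X56.9279 Y68.8648
M5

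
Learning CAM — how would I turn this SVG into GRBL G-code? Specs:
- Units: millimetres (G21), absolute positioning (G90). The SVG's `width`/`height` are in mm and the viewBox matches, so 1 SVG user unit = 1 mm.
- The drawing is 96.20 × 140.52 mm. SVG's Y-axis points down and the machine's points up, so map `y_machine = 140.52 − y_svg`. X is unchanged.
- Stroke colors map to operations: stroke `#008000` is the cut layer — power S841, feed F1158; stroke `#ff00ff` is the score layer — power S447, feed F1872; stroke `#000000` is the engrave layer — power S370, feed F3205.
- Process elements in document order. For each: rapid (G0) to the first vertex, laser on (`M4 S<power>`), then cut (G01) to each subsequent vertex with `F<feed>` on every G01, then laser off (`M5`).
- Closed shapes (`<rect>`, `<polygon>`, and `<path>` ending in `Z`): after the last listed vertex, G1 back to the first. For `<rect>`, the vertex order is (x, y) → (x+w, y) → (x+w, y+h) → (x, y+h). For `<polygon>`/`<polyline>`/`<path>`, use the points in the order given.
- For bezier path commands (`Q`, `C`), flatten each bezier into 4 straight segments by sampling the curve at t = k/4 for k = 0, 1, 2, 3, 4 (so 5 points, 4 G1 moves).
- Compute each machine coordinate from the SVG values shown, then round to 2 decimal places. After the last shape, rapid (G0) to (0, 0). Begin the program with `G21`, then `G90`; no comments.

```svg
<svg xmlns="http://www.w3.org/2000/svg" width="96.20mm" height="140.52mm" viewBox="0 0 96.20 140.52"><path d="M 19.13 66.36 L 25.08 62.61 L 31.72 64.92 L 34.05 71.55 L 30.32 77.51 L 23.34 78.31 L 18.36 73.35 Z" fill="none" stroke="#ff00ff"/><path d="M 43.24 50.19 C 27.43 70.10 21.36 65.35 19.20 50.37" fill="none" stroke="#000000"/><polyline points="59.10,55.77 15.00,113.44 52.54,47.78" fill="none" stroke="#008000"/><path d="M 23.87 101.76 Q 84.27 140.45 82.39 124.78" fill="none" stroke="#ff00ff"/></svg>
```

Since the viewBox matches the mm dimensions, user units are millimetres directly. The only transform is the Y-flip y_m = 140.52 − y_svg.

Shape 1 is a regular polygon drawn with `<path>`. Its stroke #ff00ff means score at S447, F1872. After flipping Y the toolpath is (19.13,74.16) → (25.08,77.91) → (31.72,75.60) → (34.05,68.97) → (30.32,63.01) → (23.34,62.21) → (18.36,67.17) → (19.13,74.16), returning to the start.

Shape 2 is a cubic bezier drawn with `<path>`. Its stroke #000000 means engrave at S370, F3205. After flipping Y the toolpath is (43.24,90.33) → (33.12,79.80) → (26.10,77.16) → (21.64,81.06) → (19.20,90.15).

Shape 3 is a open polyline drawn with `<polyline>`. Its stroke #008000 means cut at S841, F1158. After flipping Y the toolpath is (59.10,84.75) → (15.00,27.08) → (52.54,92.74).

Shape 4 is a quadratic bezier drawn with `<path>`. Its stroke #ff00ff means score at S447, F1872. After flipping Y the toolpath is (23.87,38.76) → (50.18,22.81) → (68.70,13.66) → (79.44,11.30) → (82.39,15.74).

G21
G90
G0 X19.13 Y74.16
M4 S447
G01 X25.08 Y77.91 F1872
G01 X31.72 Y75.60 F1872
G01 X34.05 Y68.97 F1872
G01 X30.32 Y63.01 F1872
G01 X23.34 Y62.21 F1872
G01 X18.36 Y67.17 F1872
G01 X19.13 Y74.16 F1872
M5
G0 X43.24 Y90.33
M4 S370
G01 X33.12 Y79.80 F3205
G01 X26.10 Y77.16 F3205
G01 X21.64 Y81.06 F3205
G01 X19.20 Y90.15 F3205
M5
G0 X59.10 Y84.75
M4 S841
G01 X15.00 Y27.08 F1158
G01 X52.54 Y92.74 F1158
M5
G0 X23.87 Y38.76
M4 S447
G01 X50.18 Y22.81 F1872
G01 X68.70 Y13.66 F1872
G01 X79.44 Y11.30 F1872
G01 X82.39 Y15.74 F1872
M5
G0 X0.00 Y0.00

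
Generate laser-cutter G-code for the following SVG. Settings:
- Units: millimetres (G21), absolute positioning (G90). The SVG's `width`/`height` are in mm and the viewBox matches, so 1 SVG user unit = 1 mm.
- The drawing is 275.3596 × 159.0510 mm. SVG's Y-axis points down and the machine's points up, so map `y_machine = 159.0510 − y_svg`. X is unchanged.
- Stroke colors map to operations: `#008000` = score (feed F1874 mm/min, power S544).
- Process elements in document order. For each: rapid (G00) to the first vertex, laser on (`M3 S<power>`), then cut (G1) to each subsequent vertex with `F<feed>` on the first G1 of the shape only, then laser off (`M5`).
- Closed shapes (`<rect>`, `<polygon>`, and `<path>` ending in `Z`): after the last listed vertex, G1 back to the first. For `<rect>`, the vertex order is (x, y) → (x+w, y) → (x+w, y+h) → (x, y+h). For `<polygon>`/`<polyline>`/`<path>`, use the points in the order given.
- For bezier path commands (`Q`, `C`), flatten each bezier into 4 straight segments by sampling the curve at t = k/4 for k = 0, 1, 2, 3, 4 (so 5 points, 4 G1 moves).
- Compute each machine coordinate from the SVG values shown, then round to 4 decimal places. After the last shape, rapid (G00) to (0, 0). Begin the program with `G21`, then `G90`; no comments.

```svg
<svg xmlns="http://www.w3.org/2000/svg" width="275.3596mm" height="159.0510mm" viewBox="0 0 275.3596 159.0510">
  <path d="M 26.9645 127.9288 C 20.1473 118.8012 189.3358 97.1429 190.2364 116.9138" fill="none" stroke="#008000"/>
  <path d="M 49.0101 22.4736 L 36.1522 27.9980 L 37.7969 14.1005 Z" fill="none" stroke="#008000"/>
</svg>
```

G21
G90
G00 X26.9645 Y31.1222
M3 S544
G1 X49.4731 Y39.4743 F1874
G1 X105.7063 Y47.4666
G1 X163.3866 Y50.0405
G1 X190.2364 Y42.1372
M5
G00 X49.0101 Y136.5774
M3 S544
G1 X36.1522 Y131.0530 F1874
G1 X37.7969 Y144.9505
G1 X49.0101 Y136.5774
M5
G00 X0.0000 Y0.0000

Since the viewBox matches the mm dimensions, user units are millimetres directly. The only transform is the Y-flip y_m = 159.0510 − y_svg.

Shape 1 is a cubic bezier drawn with `<path>`. Its stroke #008000 means score at S544, F1874. After flipping Y the toolpath is (26.9645,31.1222) → (49.4731,39.4743) → (105.7063,47.4666) → (163.3866,50.0405) → (190.2364,42.1372).

Shape 2 is a regular polygon drawn with `<path>`. Its stroke #008000 means score at S544, F1874. After flipping Y the toolpath is (49.0101,136.5774) → (36.1522,131.0530) → (37.7969,144.9505) → (49.0101,136.5774), returning to the start.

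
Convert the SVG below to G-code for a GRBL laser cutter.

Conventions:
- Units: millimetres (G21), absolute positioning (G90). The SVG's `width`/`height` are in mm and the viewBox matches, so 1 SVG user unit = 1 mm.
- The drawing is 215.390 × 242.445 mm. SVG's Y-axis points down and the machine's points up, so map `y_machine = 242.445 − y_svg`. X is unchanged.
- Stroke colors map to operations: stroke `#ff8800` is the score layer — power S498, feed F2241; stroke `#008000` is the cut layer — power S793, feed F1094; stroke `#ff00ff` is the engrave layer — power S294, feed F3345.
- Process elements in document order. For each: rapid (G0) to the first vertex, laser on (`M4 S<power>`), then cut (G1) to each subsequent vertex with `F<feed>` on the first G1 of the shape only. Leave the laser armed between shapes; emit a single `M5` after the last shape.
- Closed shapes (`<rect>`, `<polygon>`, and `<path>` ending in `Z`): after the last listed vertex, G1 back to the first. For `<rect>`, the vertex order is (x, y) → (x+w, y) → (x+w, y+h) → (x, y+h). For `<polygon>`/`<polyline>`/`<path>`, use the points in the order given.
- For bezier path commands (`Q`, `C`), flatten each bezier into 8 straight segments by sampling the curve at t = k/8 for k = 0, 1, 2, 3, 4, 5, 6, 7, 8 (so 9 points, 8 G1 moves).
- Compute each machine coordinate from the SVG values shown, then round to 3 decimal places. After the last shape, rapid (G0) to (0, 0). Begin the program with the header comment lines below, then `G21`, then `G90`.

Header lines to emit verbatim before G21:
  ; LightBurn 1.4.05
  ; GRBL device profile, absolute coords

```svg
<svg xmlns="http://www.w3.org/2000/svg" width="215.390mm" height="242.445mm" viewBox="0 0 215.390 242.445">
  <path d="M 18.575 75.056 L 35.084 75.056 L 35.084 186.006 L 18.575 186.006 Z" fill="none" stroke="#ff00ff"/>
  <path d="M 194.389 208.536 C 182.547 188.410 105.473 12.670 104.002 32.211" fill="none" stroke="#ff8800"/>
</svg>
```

viewBox `0 0 215.390 242.445` with mm width/height → 1 unit = 1 mm. Flip: y_m = 242.445 − y_svg.

**Shape 1** — `<path>` rectangle, stroke `#ff00ff` → engrave (S294, F3345). Machine vertices: (18.575,167.389) → (35.084,167.389) → (35.084,56.439) → (18.575,56.439) → (18.575,167.389). Closed: final G1 returns to the first vertex.

**Shape 2** — `<path>` cubic bezier, stroke `#ff8800` → score (S498, F2241). Control points (SVG): P0=(194.389,208.536), P1=(182.547,188.410), P2=(105.473,12.670), P3=(104.002,32.211); sampled at t=k/8. Machine vertices: (194.389,33.909) → (187.166,48.065) → (175.477,72.698) → (160.974,103.696) → (145.306,136.947) → (130.125,168.338) → (117.080,193.757) → (107.822,209.093) → (104.002,210.234). Open path.

; LightBurn 1.4.05
; GRBL device profile, absolute coords
G21
G90
G0 X18.575 Y167.389
M4 S294
G1 X35.084 Y167.389 F3345
G1 X35.084 Y56.439
G1 X18.575 Y56.439
G1 X18.575 Y167.389
G0 X194.389 Y33.909
M4 S498
G1 X187.166 Y48.065 F2241
G1 X175.477 Y72.698
G1 X160.974 Y103.696
G1 X145.306 Y136.947
G1 X130.125 Y168.338
G1 X117.080 Y193.757
G1 X107.822 Y209.093
G1 X104.002 Y210.234
M5
G0 X0.000 Y0.000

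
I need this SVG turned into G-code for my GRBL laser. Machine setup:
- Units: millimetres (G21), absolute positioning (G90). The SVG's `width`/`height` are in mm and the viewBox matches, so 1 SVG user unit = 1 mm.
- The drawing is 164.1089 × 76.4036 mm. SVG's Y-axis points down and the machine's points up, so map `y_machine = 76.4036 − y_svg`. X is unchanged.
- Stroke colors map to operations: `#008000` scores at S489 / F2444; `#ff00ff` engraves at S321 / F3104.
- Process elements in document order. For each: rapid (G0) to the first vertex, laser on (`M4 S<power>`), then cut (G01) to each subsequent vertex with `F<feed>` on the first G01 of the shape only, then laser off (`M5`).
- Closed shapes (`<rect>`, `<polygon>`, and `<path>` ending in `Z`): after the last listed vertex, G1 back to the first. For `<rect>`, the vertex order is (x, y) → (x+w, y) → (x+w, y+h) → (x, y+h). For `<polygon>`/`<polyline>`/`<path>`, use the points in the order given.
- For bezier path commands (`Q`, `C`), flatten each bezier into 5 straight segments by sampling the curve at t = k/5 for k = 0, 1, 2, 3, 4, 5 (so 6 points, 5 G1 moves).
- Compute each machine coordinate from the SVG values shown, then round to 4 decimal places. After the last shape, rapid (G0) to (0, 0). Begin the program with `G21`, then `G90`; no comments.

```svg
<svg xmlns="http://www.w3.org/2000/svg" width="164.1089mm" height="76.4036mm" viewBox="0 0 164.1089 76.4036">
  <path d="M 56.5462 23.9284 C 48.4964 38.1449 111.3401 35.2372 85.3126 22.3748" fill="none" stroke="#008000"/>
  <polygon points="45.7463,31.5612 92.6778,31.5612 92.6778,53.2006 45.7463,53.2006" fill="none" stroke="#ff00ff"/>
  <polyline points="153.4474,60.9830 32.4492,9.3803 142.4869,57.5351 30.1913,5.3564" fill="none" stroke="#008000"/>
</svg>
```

G21
G90
G0 X56.5462 Y52.4752
M4 S489
G01 X58.9454 Y45.9428 F2444
G01 X70.6904 Y43.1762
G01 X84.1124 Y43.8310
G01 X91.5427 Y47.5633
G01 X85.3126 Y54.0288
M5
G0 X45.7463 Y44.8424
M4 S321
G01 X92.6778 Y44.8424 F3104
G01 X92.6778 Y23.2030
G01 X45.7463 Y23.2030
G01 X45.7463 Y44.8424
M5
G0 X153.4474 Y15.4206
M4 S489
G01 X32.4492 Y67.0233 F2444
G01 X142.4869 Y18.8685
G01 X30.1913 Y71.0472
M5
G0 X0.0000 Y0.0000

viewBox `0 0 164.1089 76.4036` with mm width/height → 1 unit = 1 mm. Flip: y_m = 76.4036 − y_svg.

**Shape 1** — `<path>` cubic bezier, stroke `#008000` → score (S489, F2444). Control points (SVG): P0=(56.5462,23.9284), P1=(48.4964,38.1449), P2=(111.3401,35.2372), P3=(85.3126,22.3748); sampled at t=k/5. Machine vertices: (56.5462,52.4752) → (58.9454,45.9428) → (70.6904,43.1762) → (84.1124,43.8310) → (91.5427,47.5633) → (85.3126,54.0288). Open path.

**Shape 2** — `<polygon>` rectangle, stroke `#ff00ff` → engrave (S321, F3104). Machine vertices: (45.7463,44.8424) → (92.6778,44.8424) → (92.6778,23.2030) → (45.7463,23.2030) → (45.7463,44.8424). Closed: final G1 returns to the first vertex.

**Shape 3** — `<polyline>` open polyline, stroke `#008000` → score (S489, F2444). Machine vertices: (153.4474,15.4206) → (32.4492,67.0233) → (142.4869,18.8685) → (30.1913,71.0472). Open path.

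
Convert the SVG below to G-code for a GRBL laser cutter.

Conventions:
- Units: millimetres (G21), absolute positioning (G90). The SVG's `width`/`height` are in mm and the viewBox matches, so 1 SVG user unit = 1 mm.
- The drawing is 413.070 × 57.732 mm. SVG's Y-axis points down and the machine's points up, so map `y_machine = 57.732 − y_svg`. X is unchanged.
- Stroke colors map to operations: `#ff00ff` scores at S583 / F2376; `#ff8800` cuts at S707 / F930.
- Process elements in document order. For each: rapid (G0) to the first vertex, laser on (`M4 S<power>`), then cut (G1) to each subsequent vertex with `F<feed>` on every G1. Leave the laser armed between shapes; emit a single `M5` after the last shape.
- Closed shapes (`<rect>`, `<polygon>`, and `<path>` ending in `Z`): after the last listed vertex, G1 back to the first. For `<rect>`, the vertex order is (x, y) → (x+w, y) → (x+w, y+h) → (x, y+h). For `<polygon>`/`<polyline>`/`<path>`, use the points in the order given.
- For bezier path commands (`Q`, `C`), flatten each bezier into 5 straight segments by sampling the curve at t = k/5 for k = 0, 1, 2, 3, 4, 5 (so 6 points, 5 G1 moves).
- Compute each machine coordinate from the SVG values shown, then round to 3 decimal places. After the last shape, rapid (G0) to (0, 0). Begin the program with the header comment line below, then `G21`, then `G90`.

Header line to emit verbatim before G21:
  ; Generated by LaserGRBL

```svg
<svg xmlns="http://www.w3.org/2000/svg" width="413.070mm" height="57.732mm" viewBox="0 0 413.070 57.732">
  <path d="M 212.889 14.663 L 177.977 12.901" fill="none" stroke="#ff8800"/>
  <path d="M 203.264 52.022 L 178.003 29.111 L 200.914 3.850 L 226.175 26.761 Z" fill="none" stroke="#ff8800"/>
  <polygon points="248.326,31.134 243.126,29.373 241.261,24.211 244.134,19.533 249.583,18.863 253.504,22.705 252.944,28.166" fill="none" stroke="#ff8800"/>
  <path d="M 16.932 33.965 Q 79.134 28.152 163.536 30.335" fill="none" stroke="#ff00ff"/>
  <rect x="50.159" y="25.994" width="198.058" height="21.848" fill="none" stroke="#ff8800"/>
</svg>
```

; Generated by LaserGRBL
G21
G90
G0 X212.889 Y43.069
M4 S707
G1 X177.977 Y44.831 F930
G0 X203.264 Y5.710
M4 S707
G1 X178.003 Y28.621 F930
G1 X200.914 Y53.882 F930
G1 X226.175 Y30.971 F930
G1 X203.264 Y5.710 F930
G0 X248.326 Y26.598
M4 S707
G1 X243.126 Y28.359 F930
G1 X241.261 Y33.521 F930
G1 X244.134 Y38.199 F930
G1 X249.583 Y38.869 F930
G1 X253.504 Y35.027 F930
G1 X252.944 Y29.566 F930
G1 X248.326 Y26.598 F930
G0 X16.932 Y23.767
M4 S583
G1 X42.701 Y25.772 F2376
G1 X70.246 Y27.138 F2376
G1 X99.566 Y27.864 F2376
G1 X130.663 Y27.950 F2376
G1 X163.536 Y27.397 F2376
G0 X50.159 Y31.738
M4 S707
G1 X248.217 Y31.738 F930
G1 X248.217 Y9.890 F930
G1 X50.159 Y9.890 F930
G1 X50.159 Y31.738 F930
M5
G0 X0.000 Y0.000

viewBox `0 0 413.070 57.732` with mm width/height → 1 unit = 1 mm. Flip: y_m = 57.732 − y_svg.

**Shape 1** — `<path>` line segment, stroke `#ff8800` → cut (S707, F930). Machine vertices: (212.889,43.069) → (177.977,44.831). Open path.

**Shape 2** — `<path>` regular polygon, stroke `#ff8800` → cut (S707, F930). Machine vertices: (203.264,5.710) → (178.003,28.621) → (200.914,53.882) → (226.175,30.971) → (203.264,5.710). Closed: final G1 returns to the first vertex.

**Shape 3** — `<polygon>` regular polygon, stroke `#ff8800` → cut (S707, F930). Machine vertices: (248.326,26.598) → (243.126,28.359) → (241.261,33.521) → (244.134,38.199) → (249.583,38.869) → (253.504,35.027) → (252.944,29.566) → (248.326,26.598). Closed: final G1 returns to the first vertex.

**Shape 4** — `<path>` quadratic bezier, stroke `#ff00ff` → score (S583, F2376). Control points (SVG): P0=(16.932,33.965), P1=(79.134,28.152), P2=(163.536,30.335); sampled at t=k/5. Machine vertices: (16.932,23.767) → (42.701,25.772) → (70.246,27.138) → (99.566,27.864) → (130.663,27.950) → (163.536,27.397). Open path.

**Shape 5** — `<rect>` rectangle, stroke `#ff8800` → cut (S707, F930). Machine vertices: (50.159,31.738) → (248.217,31.738) → (248.217,9.890) → (50.159,9.890) → (50.159,31.738). Closed: final G1 returns to the first vertex.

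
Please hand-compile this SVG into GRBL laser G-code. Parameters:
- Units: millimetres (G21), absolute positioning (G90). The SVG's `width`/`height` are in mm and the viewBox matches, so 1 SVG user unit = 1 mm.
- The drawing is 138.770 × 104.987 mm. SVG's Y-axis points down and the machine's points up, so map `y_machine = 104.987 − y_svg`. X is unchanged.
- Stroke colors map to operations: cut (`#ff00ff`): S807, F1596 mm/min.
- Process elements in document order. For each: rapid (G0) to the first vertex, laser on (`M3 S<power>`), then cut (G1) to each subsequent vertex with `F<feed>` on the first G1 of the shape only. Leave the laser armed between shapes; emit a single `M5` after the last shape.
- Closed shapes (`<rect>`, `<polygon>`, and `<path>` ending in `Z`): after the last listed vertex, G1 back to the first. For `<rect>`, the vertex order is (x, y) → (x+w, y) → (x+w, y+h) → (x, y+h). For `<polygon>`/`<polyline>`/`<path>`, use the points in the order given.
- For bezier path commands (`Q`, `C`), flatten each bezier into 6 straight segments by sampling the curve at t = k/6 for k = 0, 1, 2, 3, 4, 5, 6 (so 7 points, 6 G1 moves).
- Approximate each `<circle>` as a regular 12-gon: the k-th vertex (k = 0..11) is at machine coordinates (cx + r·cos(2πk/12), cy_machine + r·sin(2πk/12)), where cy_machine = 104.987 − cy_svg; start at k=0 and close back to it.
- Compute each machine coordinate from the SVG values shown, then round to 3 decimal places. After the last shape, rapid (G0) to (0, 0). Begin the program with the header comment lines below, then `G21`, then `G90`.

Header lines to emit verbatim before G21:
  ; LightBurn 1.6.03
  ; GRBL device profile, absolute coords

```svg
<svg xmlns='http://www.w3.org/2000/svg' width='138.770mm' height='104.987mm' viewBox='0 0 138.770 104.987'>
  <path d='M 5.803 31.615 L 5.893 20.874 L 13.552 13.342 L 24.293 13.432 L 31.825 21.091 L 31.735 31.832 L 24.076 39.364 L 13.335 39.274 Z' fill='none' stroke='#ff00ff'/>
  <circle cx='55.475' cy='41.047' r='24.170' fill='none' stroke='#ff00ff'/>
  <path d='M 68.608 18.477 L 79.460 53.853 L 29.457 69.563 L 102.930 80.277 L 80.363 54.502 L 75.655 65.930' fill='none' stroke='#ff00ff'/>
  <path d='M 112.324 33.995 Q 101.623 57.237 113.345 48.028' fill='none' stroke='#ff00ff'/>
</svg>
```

; LightBurn 1.6.03
; GRBL device profile, absolute coords
G21
G90
G0 X5.803 Y73.372
M3 S807
G1 X5.893 Y84.113 F1596
G1 X13.552 Y91.645
G1 X24.293 Y91.555
G1 X31.825 Y83.896
G1 X31.735 Y73.155
G1 X24.076 Y65.623
G1 X13.335 Y65.713
G1 X5.803 Y73.372
G0 X79.645 Y63.940
M3 S807
G1 X76.407 Y76.025 F1596
G1 X67.560 Y84.872
G1 X55.475 Y88.110
G1 X43.390 Y84.872
G1 X34.543 Y76.025
G1 X31.305 Y63.940
G1 X34.543 Y51.855
G1 X43.390 Y43.008
G1 X55.475 Y39.770
G1 X67.560 Y43.008
G1 X76.407 Y51.855
G1 X79.645 Y63.940
G0 X68.608 Y86.510
M3 S807
G1 X79.460 Y51.134 F1596
G1 X29.457 Y35.424
G1 X102.930 Y24.710
G1 X80.363 Y50.485
G1 X75.655 Y39.057
G0 X112.324 Y70.992
M3 S807
G1 X109.380 Y64.146 F1596
G1 X107.681 Y59.103
G1 X107.229 Y55.863
G1 X108.022 Y54.425
G1 X110.061 Y54.791
G1 X113.345 Y56.959
M5
G0 X0.000 Y0.000

viewBox `0 0 138.770 104.987` with mm width/height → 1 unit = 1 mm. Flip: y_m = 104.987 − y_svg.

**Shape 1** — `<path>` regular polygon, stroke `#ff00ff` → cut (S807, F1596). Machine vertices: (5.803,73.372) → (5.893,84.113) → (13.552,91.645) → (24.293,91.555) → (31.825,83.896) → (31.735,73.155) → (24.076,65.623) → (13.335,65.713) → (5.803,73.372). Closed: final G1 returns to the first vertex.

**Shape 2** — `<circle>` circle, stroke `#ff00ff` → cut (S807, F1596). Machine vertices: (79.645,63.940) → (76.407,76.025) → (67.560,84.872) → (55.475,88.110) → (43.390,84.872) → (34.543,76.025) → (31.305,63.940) → (34.543,51.855) → (43.390,43.008) → (55.475,39.770) → (67.560,43.008) → (76.407,51.855) → (79.645,63.940). Closed: final G1 returns to the first vertex.

**Shape 3** — `<path>` open polyline, stroke `#ff00ff` → cut (S807, F1596). Machine vertices: (68.608,86.510) → (79.460,51.134) → (29.457,35.424) → (102.930,24.710) → (80.363,50.485) → (75.655,39.057). Open path.

**Shape 4** — `<path>` quadratic bezier, stroke `#ff00ff` → cut (S807, F1596). Control points (SVG): P0=(112.324,33.995), P1=(101.623,57.237), P2=(113.345,48.028); sampled at t=k/6. Machine vertices: (112.324,70.992) → (109.380,64.146) → (107.681,59.103) → (107.229,55.863) → (108.022,54.425) → (110.061,54.791) → (113.345,56.959). Open path.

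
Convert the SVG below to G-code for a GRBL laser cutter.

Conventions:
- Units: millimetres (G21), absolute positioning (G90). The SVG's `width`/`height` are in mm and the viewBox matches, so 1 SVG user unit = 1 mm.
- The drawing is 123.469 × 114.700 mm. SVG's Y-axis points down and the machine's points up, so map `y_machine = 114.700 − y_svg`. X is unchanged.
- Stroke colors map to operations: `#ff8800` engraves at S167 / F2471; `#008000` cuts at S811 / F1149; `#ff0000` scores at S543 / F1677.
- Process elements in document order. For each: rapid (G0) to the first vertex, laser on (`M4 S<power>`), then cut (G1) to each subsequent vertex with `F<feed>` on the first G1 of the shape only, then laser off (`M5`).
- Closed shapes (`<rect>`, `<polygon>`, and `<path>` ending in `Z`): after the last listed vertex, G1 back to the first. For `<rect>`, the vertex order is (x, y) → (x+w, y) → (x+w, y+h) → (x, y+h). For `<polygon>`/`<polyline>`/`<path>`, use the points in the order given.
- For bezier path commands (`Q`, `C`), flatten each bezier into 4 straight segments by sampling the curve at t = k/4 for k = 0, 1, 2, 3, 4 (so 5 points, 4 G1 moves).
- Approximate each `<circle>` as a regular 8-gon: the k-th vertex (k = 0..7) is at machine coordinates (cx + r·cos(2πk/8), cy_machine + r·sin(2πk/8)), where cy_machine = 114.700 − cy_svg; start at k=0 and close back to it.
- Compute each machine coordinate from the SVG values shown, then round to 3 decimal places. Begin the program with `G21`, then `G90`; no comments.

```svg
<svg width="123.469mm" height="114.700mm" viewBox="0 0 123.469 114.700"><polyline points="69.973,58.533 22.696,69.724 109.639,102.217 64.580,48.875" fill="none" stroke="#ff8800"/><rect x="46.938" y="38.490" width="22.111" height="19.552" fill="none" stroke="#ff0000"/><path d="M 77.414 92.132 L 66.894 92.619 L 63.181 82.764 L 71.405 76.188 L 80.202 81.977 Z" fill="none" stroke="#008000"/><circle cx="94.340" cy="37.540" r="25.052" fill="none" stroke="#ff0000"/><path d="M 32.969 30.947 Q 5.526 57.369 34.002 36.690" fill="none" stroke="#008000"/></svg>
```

1 u = 1 mm; y_m = 114.700 − y.

[1] `<polyline>` open polyline, #ff8800→engrave S167 F2471: (69.973,56.167) → (22.696,44.976) → (109.639,12.483) → (64.580,65.825)

[2] `<rect>` rectangle, #ff0000→score S543 F1677: (46.938,76.210) → (69.049,76.210) → (69.049,56.658) → (46.938,56.658) → (46.938,76.210) (closed)

[3] `<path>` regular polygon, #008000→cut S811 F1149: (77.414,22.568) → (66.894,22.081) → (63.181,31.936) → (71.405,38.512) → (80.202,32.723) → (77.414,22.568) (closed)

[4] `<circle>` circle, #ff0000→score S543 F1677: (119.392,77.160) → (112.054,94.874) → (94.340,102.212) → (76.626,94.874) → (69.288,77.160) → (76.626,59.446) → (94.340,52.108) → (112.054,59.446) → (119.392,77.160) (closed)

[5] `<path>` quadratic bezier, #008000→cut S811 F1149: (32.969,83.753) → (22.742,73.486) → (19.506,69.106) → (23.259,70.614) → (34.002,78.010)

G21
G90
G0 X69.973 Y56.167
M4 S167
G1 X22.696 Y44.976 F2471
G1 X109.639 Y12.483
G1 X64.580 Y65.825
M5
G0 X46.938 Y76.210
M4 S543
G1 X69.049 Y76.210 F1677
G1 X69.049 Y56.658
G1 X46.938 Y56.658
G1 X46.938 Y76.210
M5
G0 X77.414 Y22.568
M4 S811
G1 X66.894 Y22.081 F1149
G1 X63.181 Y31.936
G1 X71.405 Y38.512
G1 X80.202 Y32.723
G1 X77.414 Y22.568
M5
G0 X119.392 Y77.160
M4 S543
G1 X112.054 Y94.874 F1677
G1 X94.340 Y102.212
G1 X76.626 Y94.874
G1 X69.288 Y77.160
G1 X76.626 Y59.446
G1 X94.340 Y52.108
G1 X112.054 Y59.446
G1 X119.392 Y77.160
M5
G0 X32.969 Y83.753
M4 S811
G1 X22.742 Y73.486 F1149
G1 X19.506 Y69.106
G1 X23.259 Y70.614
G1 X34.002 Y78.010
M5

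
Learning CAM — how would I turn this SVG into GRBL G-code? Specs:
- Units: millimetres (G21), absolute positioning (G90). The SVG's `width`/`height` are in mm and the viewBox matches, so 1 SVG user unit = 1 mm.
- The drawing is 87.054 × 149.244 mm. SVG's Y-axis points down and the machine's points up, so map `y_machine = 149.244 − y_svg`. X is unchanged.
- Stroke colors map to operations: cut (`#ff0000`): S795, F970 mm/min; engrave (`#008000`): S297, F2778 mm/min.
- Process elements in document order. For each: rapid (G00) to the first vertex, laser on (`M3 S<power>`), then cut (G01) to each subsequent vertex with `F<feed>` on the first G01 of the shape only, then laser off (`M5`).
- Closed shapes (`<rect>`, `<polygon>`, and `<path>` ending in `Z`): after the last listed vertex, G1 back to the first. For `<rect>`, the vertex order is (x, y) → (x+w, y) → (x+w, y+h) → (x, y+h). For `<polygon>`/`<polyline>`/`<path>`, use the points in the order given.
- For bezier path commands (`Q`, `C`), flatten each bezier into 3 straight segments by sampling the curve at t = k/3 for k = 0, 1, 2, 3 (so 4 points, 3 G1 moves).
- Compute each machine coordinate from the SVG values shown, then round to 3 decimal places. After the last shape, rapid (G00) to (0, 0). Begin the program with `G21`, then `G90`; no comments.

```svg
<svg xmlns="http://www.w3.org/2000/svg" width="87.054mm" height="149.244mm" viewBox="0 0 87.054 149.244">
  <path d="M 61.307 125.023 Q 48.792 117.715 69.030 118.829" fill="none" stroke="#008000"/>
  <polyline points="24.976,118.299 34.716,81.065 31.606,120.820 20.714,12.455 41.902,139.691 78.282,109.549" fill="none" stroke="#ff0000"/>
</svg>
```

G21
G90
G00 X61.307 Y24.221
M3 S297
G01 X56.603 Y28.157 F2778
G01 X59.177 Y30.222
G01 X69.030 Y30.415
M5
G00 X24.976 Y30.945
M3 S795
G01 X34.716 Y68.179 F970
G01 X31.606 Y28.424
G01 X20.714 Y136.789
G01 X41.902 Y9.553
G01 X78.282 Y39.695
M5
G00 X0.000 Y0.000

viewBox `0 0 87.054 149.244` with mm width/height → 1 unit = 1 mm. Flip: y_m = 149.244 − y_svg.

**Shape 1** — `<path>` quadratic bezier, stroke `#008000` → engrave (S297, F2778). Control points (SVG): P0=(61.307,125.023), P1=(48.792,117.715), P2=(69.030,118.829); sampled at t=k/3. Machine vertices: (61.307,24.221) → (56.603,28.157) → (59.177,30.222) → (69.030,30.415). Open path.

**Shape 2** — `<polyline>` open polyline, stroke `#ff0000` → cut (S795, F970). Machine vertices: (24.976,30.945) → (34.716,68.179) → (31.606,28.424) → (20.714,136.789) → (41.902,9.553) → (78.282,39.695). Open path.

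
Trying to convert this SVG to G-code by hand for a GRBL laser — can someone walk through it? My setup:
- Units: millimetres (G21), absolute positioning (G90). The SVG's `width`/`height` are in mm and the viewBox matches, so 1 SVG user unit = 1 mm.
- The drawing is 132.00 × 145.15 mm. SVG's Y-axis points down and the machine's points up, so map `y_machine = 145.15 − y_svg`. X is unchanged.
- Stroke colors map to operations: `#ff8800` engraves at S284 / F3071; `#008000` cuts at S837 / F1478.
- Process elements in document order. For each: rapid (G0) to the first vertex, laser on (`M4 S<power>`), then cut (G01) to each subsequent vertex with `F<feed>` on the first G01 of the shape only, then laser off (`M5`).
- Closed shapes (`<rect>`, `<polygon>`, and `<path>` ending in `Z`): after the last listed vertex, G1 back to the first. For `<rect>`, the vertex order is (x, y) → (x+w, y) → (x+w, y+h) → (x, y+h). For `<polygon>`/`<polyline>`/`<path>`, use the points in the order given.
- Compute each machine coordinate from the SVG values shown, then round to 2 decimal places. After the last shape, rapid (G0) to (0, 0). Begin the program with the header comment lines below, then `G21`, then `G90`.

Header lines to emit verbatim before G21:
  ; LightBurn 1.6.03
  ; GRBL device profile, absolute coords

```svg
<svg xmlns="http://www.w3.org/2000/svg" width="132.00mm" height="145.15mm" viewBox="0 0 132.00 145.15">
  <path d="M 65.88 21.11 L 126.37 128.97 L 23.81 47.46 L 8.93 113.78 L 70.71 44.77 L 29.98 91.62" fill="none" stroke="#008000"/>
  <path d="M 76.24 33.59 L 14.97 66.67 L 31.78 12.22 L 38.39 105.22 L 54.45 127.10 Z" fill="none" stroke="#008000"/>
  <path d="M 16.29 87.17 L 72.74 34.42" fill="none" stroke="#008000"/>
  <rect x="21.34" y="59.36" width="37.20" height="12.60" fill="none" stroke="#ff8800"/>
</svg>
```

1 u = 1 mm; y_m = 145.15 − y.

[1] `<path>` open polyline, #008000→cut S837 F1478: (65.88,124.04) → (126.37,16.18) → (23.81,97.69) → (8.93,31.37) → (70.71,100.38) → (29.98,53.53)

[2] `<path>` closed polygon, #008000→cut S837 F1478: (76.24,111.56) → (14.97,78.48) → (31.78,132.93) → (38.39,39.93) → (54.45,18.05) → (76.24,111.56) (closed)

[3] `<path>` line segment, #008000→cut S837 F1478: (16.29,57.98) → (72.74,110.73)

[4] `<rect>` rectangle, #ff8800→engrave S284 F3071: (21.34,85.79) → (58.54,85.79) → (58.54,73.19) → (21.34,73.19) → (21.34,85.79) (closed)

; LightBurn 1.6.03
; GRBL device profile, absolute coords
G21
G90
G0 X65.88 Y124.04
M4 S837
G01 X126.37 Y16.18 F1478
G01 X23.81 Y97.69
G01 X8.93 Y31.37
G01 X70.71 Y100.38
G01 X29.98 Y53.53
M5
G0 X76.24 Y111.56
M4 S837
G01 X14.97 Y78.48 F1478
G01 X31.78 Y132.93
G01 X38.39 Y39.93
G01 X54.45 Y18.05
G01 X76.24 Y111.56
M5
G0 X16.29 Y57.98
M4 S837
G01 X72.74 Y110.73 F1478
M5
G0 X21.34 Y85.79
M4 S284
G01 X58.54 Y85.79 F3071
G01 X58.54 Y73.19
G01 X21.34 Y73.19
G01 X21.34 Y85.79
M5
G0 X0.00 Y0.00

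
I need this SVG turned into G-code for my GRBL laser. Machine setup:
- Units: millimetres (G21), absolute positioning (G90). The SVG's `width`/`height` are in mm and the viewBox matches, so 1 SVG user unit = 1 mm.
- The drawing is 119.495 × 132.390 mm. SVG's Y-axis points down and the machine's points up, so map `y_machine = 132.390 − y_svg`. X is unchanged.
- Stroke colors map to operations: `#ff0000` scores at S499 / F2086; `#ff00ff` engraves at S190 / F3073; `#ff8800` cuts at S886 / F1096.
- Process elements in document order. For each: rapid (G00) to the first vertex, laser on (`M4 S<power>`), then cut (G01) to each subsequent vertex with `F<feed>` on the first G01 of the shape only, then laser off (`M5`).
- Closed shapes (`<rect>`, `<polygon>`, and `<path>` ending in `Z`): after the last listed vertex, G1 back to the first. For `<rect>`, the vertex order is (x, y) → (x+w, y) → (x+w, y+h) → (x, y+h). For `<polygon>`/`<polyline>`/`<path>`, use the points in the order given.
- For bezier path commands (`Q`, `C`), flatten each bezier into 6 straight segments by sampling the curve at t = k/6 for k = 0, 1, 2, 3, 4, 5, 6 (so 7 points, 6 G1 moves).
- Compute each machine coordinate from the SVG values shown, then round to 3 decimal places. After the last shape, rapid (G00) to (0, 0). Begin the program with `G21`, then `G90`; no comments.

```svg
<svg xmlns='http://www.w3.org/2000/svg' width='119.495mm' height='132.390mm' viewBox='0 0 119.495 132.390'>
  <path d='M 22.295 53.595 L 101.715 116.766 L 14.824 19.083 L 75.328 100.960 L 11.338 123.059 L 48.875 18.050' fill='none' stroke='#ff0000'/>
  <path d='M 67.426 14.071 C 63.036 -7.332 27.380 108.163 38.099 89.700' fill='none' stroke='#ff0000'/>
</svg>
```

G21
G90
G00 X22.295 Y78.795
M4 S499
G01 X101.715 Y15.624 F2086
G01 X14.824 Y113.307
G01 X75.328 Y31.430
G01 X11.338 Y9.331
G01 X48.875 Y114.340
M5
G00 X67.426 Y118.319
M4 S499
G01 X62.985 Y118.866 F2086
G01 X55.490 Y104.121
G01 X47.097 Y81.607
G01 X39.963 Y58.848
G01 X36.245 Y43.368
G01 X38.099 Y42.690
M5
G00 X0.000 Y0.000

Since the viewBox matches the mm dimensions, user units are millimetres directly. The only transform is the Y-flip y_m = 132.390 − y_svg.

Shape 1 is a open polyline drawn with `<path>`. Its stroke #ff0000 means score at S499, F2086. After flipping Y the toolpath is (22.295,78.795) → (101.715,15.624) → (14.824,113.307) → (75.328,31.430) → (11.338,9.331) → (48.875,114.340).

Shape 2 is a cubic bezier drawn with `<path>`. Its stroke #ff0000 means score at S499, F2086. After flipping Y the toolpath is (67.426,118.319) → (62.985,118.866) → (55.490,104.121) → (47.097,81.607) → (39.963,58.848) → (36.245,43.368) → (38.099,42.690).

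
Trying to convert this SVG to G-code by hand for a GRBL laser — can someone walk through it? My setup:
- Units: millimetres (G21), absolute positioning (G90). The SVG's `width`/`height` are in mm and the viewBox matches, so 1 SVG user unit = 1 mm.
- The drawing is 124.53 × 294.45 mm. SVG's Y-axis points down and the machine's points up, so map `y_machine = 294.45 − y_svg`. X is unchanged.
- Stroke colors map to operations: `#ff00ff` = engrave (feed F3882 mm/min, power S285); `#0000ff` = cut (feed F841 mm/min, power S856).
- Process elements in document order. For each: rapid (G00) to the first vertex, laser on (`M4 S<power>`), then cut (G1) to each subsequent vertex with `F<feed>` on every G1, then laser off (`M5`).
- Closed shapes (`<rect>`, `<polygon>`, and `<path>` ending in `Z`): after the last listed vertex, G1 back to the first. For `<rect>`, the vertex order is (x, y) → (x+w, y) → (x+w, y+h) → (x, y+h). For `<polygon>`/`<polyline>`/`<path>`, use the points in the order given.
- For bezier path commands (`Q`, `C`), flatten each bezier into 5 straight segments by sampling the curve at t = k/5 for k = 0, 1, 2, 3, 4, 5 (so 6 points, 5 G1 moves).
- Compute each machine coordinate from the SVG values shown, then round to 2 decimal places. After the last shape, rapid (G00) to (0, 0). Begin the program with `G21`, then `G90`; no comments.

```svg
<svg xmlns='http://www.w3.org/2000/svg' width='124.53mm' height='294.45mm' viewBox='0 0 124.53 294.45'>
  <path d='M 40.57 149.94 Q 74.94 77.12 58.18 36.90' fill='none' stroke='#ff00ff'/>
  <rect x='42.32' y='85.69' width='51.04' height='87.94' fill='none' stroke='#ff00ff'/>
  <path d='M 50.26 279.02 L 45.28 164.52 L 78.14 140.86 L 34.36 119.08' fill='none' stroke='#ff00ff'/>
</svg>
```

G21
G90
G00 X40.57 Y144.51
M4 S285
G1 X52.27 Y172.33 F3882
G1 X59.89 Y197.55 F3882
G1 X63.41 Y220.16 F3882
G1 X62.84 Y240.16 F3882
G1 X58.18 Y257.55 F3882
M5
G00 X42.32 Y208.76
M4 S285
G1 X93.36 Y208.76 F3882
G1 X93.36 Y120.82 F3882
G1 X42.32 Y120.82 F3882
G1 X42.32 Y208.76 F3882
M5
G00 X50.26 Y15.43
M4 S285
G1 X45.28 Y129.93 F3882
G1 X78.14 Y153.59 F3882
G1 X34.36 Y175.37 F3882
M5
G00 X0.00 Y0.00

Since the viewBox matches the mm dimensions, user units are millimetres directly. The only transform is the Y-flip y_m = 294.45 − y_svg.

Shape 1 is a quadratic bezier drawn with `<path>`. Its stroke #ff00ff means engrave at S285, F3882. After flipping Y the toolpath is (40.57,144.51) → (52.27,172.33) → (59.89,197.55) → (63.41,220.16) → (62.84,240.16) → (58.18,257.55).

Shape 2 is a rectangle drawn with `<rect>`. Its stroke #ff00ff means engrave at S285, F3882. After flipping Y the toolpath is (42.32,208.76) → (93.36,208.76) → (93.36,120.82) → (42.32,120.82) → (42.32,208.76), returning to the start.

Shape 3 is a open polyline drawn with `<path>`. Its stroke #ff00ff means engrave at S285, F3882. After flipping Y the toolpath is (50.26,15.43) → (45.28,129.93) → (78.14,153.59) → (34.36,175.37).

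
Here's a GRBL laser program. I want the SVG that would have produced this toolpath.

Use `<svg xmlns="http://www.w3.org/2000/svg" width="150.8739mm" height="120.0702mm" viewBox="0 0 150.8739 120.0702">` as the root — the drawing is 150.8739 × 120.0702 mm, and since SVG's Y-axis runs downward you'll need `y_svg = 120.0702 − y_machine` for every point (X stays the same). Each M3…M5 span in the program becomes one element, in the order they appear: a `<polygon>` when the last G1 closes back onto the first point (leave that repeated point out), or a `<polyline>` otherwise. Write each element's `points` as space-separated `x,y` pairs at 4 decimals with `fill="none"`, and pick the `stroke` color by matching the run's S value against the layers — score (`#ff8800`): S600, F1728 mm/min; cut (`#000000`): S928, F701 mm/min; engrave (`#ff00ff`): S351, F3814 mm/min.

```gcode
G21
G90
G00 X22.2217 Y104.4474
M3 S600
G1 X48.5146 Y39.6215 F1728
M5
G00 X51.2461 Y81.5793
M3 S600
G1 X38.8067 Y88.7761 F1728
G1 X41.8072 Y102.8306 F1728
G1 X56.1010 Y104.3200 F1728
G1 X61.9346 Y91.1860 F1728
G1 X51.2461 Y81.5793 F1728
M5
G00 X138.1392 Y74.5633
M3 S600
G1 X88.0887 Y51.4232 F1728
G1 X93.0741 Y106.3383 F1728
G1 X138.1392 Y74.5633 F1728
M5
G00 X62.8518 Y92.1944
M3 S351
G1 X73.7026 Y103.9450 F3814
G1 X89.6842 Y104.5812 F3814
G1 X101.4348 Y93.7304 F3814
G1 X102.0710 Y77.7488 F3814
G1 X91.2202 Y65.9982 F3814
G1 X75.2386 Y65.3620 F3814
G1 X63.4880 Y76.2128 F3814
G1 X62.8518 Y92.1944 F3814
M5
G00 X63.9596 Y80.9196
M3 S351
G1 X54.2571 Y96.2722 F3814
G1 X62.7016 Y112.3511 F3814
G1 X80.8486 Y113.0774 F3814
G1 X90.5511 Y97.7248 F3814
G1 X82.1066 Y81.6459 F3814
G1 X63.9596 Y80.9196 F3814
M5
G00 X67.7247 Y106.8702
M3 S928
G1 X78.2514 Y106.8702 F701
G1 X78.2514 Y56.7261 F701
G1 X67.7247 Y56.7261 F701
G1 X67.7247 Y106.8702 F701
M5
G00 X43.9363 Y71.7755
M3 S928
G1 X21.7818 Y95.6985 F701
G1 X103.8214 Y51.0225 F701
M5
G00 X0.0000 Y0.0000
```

<svg xmlns="http://www.w3.org/2000/svg" width="150.8739mm" height="120.0702mm" viewBox="0 0 150.8739 120.0702">
  <polyline points="22.2217,15.6228 48.5146,80.4487" fill="none" stroke="#ff8800"/>
  <polygon points="51.2461,38.4909 38.8067,31.2941 41.8072,17.2396 56.1010,15.7502 61.9346,28.8842" fill="none" stroke="#ff8800"/>
  <polygon points="138.1392,45.5069 88.0887,68.6470 93.0741,13.7319" fill="none" stroke="#ff8800"/>
  <polygon points="62.8518,27.8758 73.7026,16.1252 89.6842,15.4890 101.4348,26.3398 102.0710,42.3214 91.2202,54.0720 75.2386,54.7082 63.4880,43.8574" fill="none" stroke="#ff00ff"/>
  <polygon points="63.9596,39.1506 54.2571,23.7980 62.7016,7.7191 80.8486,6.9928 90.5511,22.3454 82.1066,38.4243" fill="none" stroke="#ff00ff"/>
  <polygon points="67.7247,13.2000 78.2514,13.2000 78.2514,63.3441 67.7247,63.3441" fill="none" stroke="#000000"/>
  <polyline points="43.9363,48.2947 21.7818,24.3717 103.8214,69.0477" fill="none" stroke="#000000"/>
</svg>

Each laser-on run becomes one SVG element. Flip Y back into SVG space with y_svg = 120.0702 − y_machine.

Run 1: S600 ⇒ score layer `#ff8800`. The run is open, so emit a `<polyline>` with points (Y-flipped): 22.2217,15.6228 48.5146,80.4487.

Run 2: the run's S600 means `#ff8800` (score). The run returns to its start, so emit a `<polygon>` with points (Y-flipped): 51.2461,38.4909 38.8067,31.2941 41.8072,17.2396 56.1010,15.7502 61.9346,28.8842.

Run 3: S600 ⇒ score layer `#ff8800`. The run returns to its start, so emit a `<polygon>` with points (Y-flipped): 138.1392,45.5069 88.0887,68.6470 93.0741,13.7319.

Run 4: S351 ⇒ engrave layer `#ff00ff`. The run returns to its start, so emit a `<polygon>` with points (Y-flipped): 62.8518,27.8758 73.7026,16.1252 89.6842,15.4890 101.4348,26.3398 102.0710,42.3214 91.2202,54.0720 75.2386,54.7082 63.4880,43.8574.

Run 5: S351 ⇒ engrave layer `#ff00ff`. The run returns to its start, so emit a `<polygon>` with points (Y-flipped): 63.9596,39.1506 54.2571,23.7980 62.7016,7.7191 80.8486,6.9928 90.5511,22.3454 82.1066,38.4243.

Run 6: power S928 maps to stroke `#000000` (cut). The run returns to its start, so emit a `<polygon>` with points (Y-flipped): 67.7247,13.2000 78.2514,13.2000 78.2514,63.3441 67.7247,63.3441.

Run 7: power S928 maps to stroke `#000000` (cut). The run is open, so emit a `<polyline>` with points (Y-flipped): 43.9363,48.2947 21.7818,24.3717 103.8214,69.0477.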